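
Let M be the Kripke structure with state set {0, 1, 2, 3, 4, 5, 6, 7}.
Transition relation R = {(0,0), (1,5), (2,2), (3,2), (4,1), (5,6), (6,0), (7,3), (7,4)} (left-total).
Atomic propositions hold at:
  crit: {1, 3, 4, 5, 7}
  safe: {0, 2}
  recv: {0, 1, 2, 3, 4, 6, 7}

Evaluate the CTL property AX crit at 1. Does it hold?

Yes

Sat(AX crit) = {s : every successor in {1, 3, 4, 5, 7}} = {1, 4, 7}
1 ∈ Sat(AX crit) = {1, 4, 7}, so the formula holds at 1.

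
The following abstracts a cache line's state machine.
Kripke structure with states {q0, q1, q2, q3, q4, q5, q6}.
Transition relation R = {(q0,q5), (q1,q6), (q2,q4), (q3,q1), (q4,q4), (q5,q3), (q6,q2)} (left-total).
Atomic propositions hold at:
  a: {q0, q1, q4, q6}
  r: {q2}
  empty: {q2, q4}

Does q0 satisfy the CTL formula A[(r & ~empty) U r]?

Sat(~empty) = {q0, q1, q3, q5, q6}
Sat(r & ~empty) = ∅
A[(r & ~empty) U r]: least fixpoint, start Z0 = Sat(r) = {q2}, add states in Sat(r & ~empty) with every successor in Z. Already a fixed point.
Sat(A[(r & ~empty) U r]) = {q2}
q0 ∉ Sat(A[(r & ~empty) U r]) = {q2}, so the formula does not hold at q0.

No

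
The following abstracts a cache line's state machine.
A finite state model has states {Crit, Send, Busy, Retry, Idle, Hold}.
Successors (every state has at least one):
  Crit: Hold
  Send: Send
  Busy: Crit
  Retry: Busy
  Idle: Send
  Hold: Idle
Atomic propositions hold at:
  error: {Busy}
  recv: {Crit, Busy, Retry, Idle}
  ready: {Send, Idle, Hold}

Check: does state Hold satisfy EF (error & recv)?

Sat(error & recv) = {Busy}
EF (error & recv): least fixpoint, start Z0 = {Busy}, add states with some successor in Z. Z1 = {Busy, Retry}; fixed.
Sat(EF (error & recv)) = {Busy, Retry}
Hold ∉ Sat(EF (error & recv)) = {Busy, Retry}, so the formula does not hold at Hold.

No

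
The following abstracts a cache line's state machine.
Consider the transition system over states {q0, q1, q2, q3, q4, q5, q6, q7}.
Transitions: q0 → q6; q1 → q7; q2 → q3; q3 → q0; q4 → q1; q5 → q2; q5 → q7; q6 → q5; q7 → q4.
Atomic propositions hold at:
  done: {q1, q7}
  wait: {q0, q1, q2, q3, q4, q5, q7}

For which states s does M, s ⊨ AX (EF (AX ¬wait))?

Sat(¬wait) = {q6}
Sat(AX ¬wait) = {s : every successor in {q6}} = {q0}
EF (AX ¬wait): least fixpoint, start Z0 = {q0}, add states with some successor in Z. Z1 = {q0, q3}; Z2 = {q0, q2, q3}; Z3 = {q0, q2, q3, q5}; Z4 = {q0, q2, q3, q5, q6}; fixed.
Sat(EF (AX ¬wait)) = {q0, q2, q3, q5, q6}
Sat(AX (EF (AX ¬wait))) = {s : every successor in {q0, q2, q3, q5, q6}} = {q0, q2, q3, q6}

{q0, q2, q3, q6}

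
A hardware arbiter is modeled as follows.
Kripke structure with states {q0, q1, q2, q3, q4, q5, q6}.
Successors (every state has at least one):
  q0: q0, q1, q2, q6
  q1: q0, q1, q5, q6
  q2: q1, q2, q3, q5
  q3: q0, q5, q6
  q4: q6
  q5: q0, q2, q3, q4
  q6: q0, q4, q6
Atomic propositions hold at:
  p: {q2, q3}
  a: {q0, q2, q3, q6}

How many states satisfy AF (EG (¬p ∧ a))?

3

Sat(¬p) = {q0, q1, q4, q5, q6}
Sat(¬p ∧ a) = {q0, q6}
EG (¬p ∧ a): greatest fixpoint, start Z0 = {q0, q6}, keep only states in Sat with some successor in Z. Already a fixed point.
Sat(EG (¬p ∧ a)) = {q0, q6}
AF (EG (¬p ∧ a)): least fixpoint, start Z0 = {q0, q6}, add states with every successor in Z. Z1 = {q0, q4, q6}; fixed.
Sat(AF (EG (¬p ∧ a))) = {q0, q4, q6}
|Sat(AF (EG (¬p ∧ a)))| = |{q0, q4, q6}| = 3.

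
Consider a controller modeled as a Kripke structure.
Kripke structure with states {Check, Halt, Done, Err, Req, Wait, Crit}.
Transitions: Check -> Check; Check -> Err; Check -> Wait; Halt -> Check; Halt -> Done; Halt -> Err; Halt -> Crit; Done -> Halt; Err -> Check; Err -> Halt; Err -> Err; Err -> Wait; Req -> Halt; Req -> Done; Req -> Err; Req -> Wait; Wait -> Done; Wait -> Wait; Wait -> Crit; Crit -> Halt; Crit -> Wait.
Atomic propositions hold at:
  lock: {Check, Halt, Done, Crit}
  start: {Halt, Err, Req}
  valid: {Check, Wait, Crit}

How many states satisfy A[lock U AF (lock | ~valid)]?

Sat(~valid) = {Halt, Done, Err, Req}
Sat(lock | ~valid) = {Check, Halt, Done, Err, Req, Crit}
AF (lock | ~valid): least fixpoint, start Z0 = {Check, Halt, Done, Err, Req, Crit}, add states with every successor in Z. Already a fixed point.
Sat(AF (lock | ~valid)) = {Check, Halt, Done, Err, Req, Crit}
A[lock U AF (lock | ~valid)]: least fixpoint, start Z0 = Sat(AF (lock | ~valid)) = {Check, Halt, Done, Err, Req, Crit}, add states in Sat(lock) with every successor in Z. Already a fixed point.
Sat(A[lock U AF (lock | ~valid)]) = {Check, Halt, Done, Err, Req, Crit}
|Sat(A[lock U AF (lock | ~valid)])| = |{Check, Halt, Done, Err, Req, Crit}| = 6.

6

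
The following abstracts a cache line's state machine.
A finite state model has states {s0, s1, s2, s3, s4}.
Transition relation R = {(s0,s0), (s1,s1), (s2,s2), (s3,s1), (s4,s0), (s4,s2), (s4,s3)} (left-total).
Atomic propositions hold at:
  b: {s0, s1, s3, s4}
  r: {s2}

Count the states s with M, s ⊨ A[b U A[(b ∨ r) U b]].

Sat(b ∨ r) = {s0, s1, s2, s3, s4}
A[(b ∨ r) U b]: least fixpoint, start Z0 = Sat(b) = {s0, s1, s3, s4}, add states in Sat(b ∨ r) with every successor in Z. Already a fixed point.
Sat(A[(b ∨ r) U b]) = {s0, s1, s3, s4}
A[b U A[(b ∨ r) U b]]: least fixpoint, start Z0 = Sat(A[(b ∨ r) U b]) = {s0, s1, s3, s4}, add states in Sat(b) with every successor in Z. Already a fixed point.
Sat(A[b U A[(b ∨ r) U b]]) = {s0, s1, s3, s4}
|Sat(A[b U A[(b ∨ r) U b]])| = |{s0, s1, s3, s4}| = 4.

4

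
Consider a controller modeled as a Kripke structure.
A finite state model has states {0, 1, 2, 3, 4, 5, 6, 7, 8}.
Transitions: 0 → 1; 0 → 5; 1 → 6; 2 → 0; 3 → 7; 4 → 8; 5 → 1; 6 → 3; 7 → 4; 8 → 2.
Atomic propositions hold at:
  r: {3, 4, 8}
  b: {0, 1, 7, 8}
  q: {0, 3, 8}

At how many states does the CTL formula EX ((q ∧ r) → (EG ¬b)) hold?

Sat(q ∧ r) = {3, 8}
Sat(¬b) = {2, 3, 4, 5, 6}
EG ¬b: greatest fixpoint, start Z0 = {2, 3, 4, 5, 6}, keep only states in Sat with some successor in Z. Z1 = {6}; Z2 = ∅; fixed.
Sat(EG ¬b) = ∅
Sat((q ∧ r) → (EG ¬b)) = {0, 1, 2, 4, 5, 6, 7}
Sat(EX ((q ∧ r) → (EG ¬b))) = {s : some successor in {0, 1, 2, 4, 5, 6, 7}} = {0, 1, 2, 3, 5, 7, 8}
|Sat(EX ((q ∧ r) → (EG ¬b)))| = |{0, 1, 2, 3, 5, 7, 8}| = 7.

7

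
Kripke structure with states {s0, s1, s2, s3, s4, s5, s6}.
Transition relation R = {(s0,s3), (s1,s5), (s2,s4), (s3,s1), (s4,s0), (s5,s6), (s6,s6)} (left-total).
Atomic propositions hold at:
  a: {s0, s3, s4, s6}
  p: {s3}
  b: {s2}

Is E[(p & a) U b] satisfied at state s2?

Yes

Sat(p & a) = {s3}
E[(p & a) U b]: least fixpoint, start Z0 = Sat(b) = {s2}, add states in Sat(p & a) with some successor in Z. Already a fixed point.
Sat(E[(p & a) U b]) = {s2}
s2 ∈ Sat(E[(p & a) U b]) = {s2}, so the formula holds at s2.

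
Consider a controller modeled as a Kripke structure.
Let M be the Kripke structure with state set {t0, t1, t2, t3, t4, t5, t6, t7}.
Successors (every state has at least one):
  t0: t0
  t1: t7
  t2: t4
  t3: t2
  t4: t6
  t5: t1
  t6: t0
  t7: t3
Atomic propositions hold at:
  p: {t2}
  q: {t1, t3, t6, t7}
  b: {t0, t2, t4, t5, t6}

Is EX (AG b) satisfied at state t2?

Yes

AG b: greatest fixpoint, start Z0 = {t0, t2, t4, t5, t6}, keep only states in Sat with every successor in Z. Z1 = {t0, t2, t4, t6}; fixed.
Sat(AG b) = {t0, t2, t4, t6}
Sat(EX (AG b)) = {s : some successor in {t0, t2, t4, t6}} = {t0, t2, t3, t4, t6}
t2 ∈ Sat(EX (AG b)) = {t0, t2, t3, t4, t6}, so the formula holds at t2.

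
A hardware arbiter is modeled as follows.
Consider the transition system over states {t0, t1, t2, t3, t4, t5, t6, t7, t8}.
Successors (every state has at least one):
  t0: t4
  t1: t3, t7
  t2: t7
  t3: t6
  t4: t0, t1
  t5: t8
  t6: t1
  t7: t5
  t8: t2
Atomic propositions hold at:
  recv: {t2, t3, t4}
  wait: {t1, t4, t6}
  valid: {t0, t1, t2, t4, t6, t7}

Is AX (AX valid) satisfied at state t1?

Sat(AX valid) = {s : every successor in {t0, t1, t2, t4, t6, t7}} = {t0, t2, t3, t4, t6, t8}
Sat(AX (AX valid)) = {s : every successor in {t0, t2, t3, t4, t6, t8}} = {t0, t3, t5, t8}
t1 ∉ Sat(AX (AX valid)) = {t0, t3, t5, t8}, so the formula does not hold at t1.

No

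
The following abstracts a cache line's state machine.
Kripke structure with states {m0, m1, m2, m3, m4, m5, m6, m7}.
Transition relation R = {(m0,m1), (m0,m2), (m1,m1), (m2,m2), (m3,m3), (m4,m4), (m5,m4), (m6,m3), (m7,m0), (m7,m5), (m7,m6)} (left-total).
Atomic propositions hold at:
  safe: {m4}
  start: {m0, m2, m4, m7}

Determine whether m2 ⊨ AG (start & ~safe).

Yes

Sat(~safe) = {m0, m1, m2, m3, m5, m6, m7}
Sat(start & ~safe) = {m0, m2, m7}
AG (start & ~safe): greatest fixpoint, start Z0 = {m0, m2, m7}, keep only states in Sat with every successor in Z. Z1 = {m2}; fixed.
Sat(AG (start & ~safe)) = {m2}
m2 ∈ Sat(AG (start & ~safe)) = {m2}, so the formula holds at m2.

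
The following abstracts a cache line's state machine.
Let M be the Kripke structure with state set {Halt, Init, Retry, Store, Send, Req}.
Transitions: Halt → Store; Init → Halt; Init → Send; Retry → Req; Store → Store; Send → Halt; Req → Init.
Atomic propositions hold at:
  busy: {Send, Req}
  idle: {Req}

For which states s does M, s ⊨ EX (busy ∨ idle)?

{Init, Retry}

Sat(busy ∨ idle) = {Send, Req}
Sat(EX (busy ∨ idle)) = {s : some successor in {Send, Req}} = {Init, Retry}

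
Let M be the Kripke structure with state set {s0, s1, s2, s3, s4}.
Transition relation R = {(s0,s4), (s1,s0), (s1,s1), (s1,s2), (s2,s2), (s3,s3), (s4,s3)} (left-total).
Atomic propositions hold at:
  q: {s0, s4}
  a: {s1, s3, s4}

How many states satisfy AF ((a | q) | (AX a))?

4

Sat(a | q) = {s0, s1, s3, s4}
Sat(AX a) = {s : every successor in {s1, s3, s4}} = {s0, s3, s4}
Sat((a | q) | (AX a)) = {s0, s1, s3, s4}
AF ((a | q) | (AX a)): least fixpoint, start Z0 = {s0, s1, s3, s4}, add states with every successor in Z. Already a fixed point.
Sat(AF ((a | q) | (AX a))) = {s0, s1, s3, s4}
|Sat(AF ((a | q) | (AX a)))| = |{s0, s1, s3, s4}| = 4.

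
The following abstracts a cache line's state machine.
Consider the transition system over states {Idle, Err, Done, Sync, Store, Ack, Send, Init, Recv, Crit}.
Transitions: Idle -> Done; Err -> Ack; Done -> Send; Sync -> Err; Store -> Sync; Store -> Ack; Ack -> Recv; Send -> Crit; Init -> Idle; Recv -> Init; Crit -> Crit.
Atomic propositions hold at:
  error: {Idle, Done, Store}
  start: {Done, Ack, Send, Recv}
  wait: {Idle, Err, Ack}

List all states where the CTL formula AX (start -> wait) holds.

Sat(start -> wait) = {Idle, Err, Sync, Store, Ack, Init, Crit}
Sat(AX (start -> wait)) = {s : every successor in {Idle, Err, Sync, Store, Ack, Init, Crit}} = {Err, Sync, Store, Send, Init, Recv, Crit}

{Err, Sync, Store, Send, Init, Recv, Crit}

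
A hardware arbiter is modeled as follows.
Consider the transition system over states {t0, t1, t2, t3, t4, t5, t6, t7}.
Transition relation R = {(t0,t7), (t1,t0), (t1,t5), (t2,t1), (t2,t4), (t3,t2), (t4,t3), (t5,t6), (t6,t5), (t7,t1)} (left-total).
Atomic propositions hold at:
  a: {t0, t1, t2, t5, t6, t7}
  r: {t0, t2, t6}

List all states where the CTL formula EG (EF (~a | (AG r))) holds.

{t2, t3, t4}

Sat(~a) = {t3, t4}
AG r: greatest fixpoint, start Z0 = {t0, t2, t6}, keep only states in Sat with every successor in Z. Z1 = ∅; fixed.
Sat(AG r) = ∅
Sat(~a | (AG r)) = {t3, t4}
EF (~a | (AG r)): least fixpoint, start Z0 = {t3, t4}, add states with some successor in Z. Z1 = {t2, t3, t4}; fixed.
Sat(EF (~a | (AG r))) = {t2, t3, t4}
EG (EF (~a | (AG r))): greatest fixpoint, start Z0 = {t2, t3, t4}, keep only states in Sat with some successor in Z. Already a fixed point.
Sat(EG (EF (~a | (AG r)))) = {t2, t3, t4}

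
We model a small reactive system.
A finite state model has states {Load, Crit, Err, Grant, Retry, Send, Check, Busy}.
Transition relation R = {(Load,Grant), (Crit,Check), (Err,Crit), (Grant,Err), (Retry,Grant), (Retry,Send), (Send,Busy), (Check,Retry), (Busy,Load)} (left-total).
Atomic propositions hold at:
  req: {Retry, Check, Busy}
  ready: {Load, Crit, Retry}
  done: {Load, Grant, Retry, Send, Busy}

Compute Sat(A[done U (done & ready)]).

{Load, Retry, Send, Busy}

Sat(done & ready) = {Load, Retry}
A[done U (done & ready)]: least fixpoint, start Z0 = Sat((done & ready)) = {Load, Retry}, add states in Sat(done) with every successor in Z. Z1 = {Load, Retry, Busy}; Z2 = {Load, Retry, Send, Busy}; fixed.
Sat(A[done U (done & ready)]) = {Load, Retry, Send, Busy}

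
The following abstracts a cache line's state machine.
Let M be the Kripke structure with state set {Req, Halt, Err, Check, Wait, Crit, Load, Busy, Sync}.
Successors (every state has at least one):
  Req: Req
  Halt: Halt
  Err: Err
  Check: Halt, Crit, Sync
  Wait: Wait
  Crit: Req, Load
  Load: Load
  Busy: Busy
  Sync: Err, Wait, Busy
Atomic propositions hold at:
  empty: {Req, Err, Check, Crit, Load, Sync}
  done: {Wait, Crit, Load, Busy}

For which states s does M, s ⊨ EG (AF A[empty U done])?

A[empty U done]: least fixpoint, start Z0 = Sat(done) = {Wait, Crit, Load, Busy}, add states in Sat(empty) with every successor in Z. Already a fixed point.
Sat(A[empty U done]) = {Wait, Crit, Load, Busy}
AF A[empty U done]: least fixpoint, start Z0 = {Wait, Crit, Load, Busy}, add states with every successor in Z. Already a fixed point.
Sat(AF A[empty U done]) = {Wait, Crit, Load, Busy}
EG (AF A[empty U done]): greatest fixpoint, start Z0 = {Wait, Crit, Load, Busy}, keep only states in Sat with some successor in Z. Already a fixed point.
Sat(EG (AF A[empty U done])) = {Wait, Crit, Load, Busy}

{Wait, Crit, Load, Busy}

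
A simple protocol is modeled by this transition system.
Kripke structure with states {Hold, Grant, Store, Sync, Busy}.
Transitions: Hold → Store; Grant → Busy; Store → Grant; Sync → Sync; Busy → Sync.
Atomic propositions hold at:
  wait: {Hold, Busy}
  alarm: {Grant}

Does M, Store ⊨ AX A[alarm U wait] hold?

A[alarm U wait]: least fixpoint, start Z0 = Sat(wait) = {Hold, Busy}, add states in Sat(alarm) with every successor in Z. Z1 = {Hold, Grant, Busy}; fixed.
Sat(A[alarm U wait]) = {Hold, Grant, Busy}
Sat(AX A[alarm U wait]) = {s : every successor in {Hold, Grant, Busy}} = {Grant, Store}
Store ∈ Sat(AX A[alarm U wait]) = {Grant, Store}, so the formula holds at Store.

Yes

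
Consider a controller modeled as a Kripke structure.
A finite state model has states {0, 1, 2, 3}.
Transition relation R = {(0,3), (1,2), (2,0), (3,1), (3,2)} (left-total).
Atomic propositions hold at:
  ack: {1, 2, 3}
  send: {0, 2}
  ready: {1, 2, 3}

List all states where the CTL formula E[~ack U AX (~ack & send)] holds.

Sat(~ack) = {0}
Sat(~ack & send) = {0}
Sat(AX (~ack & send)) = {s : every successor in {0}} = {2}
E[~ack U AX (~ack & send)]: least fixpoint, start Z0 = Sat(AX (~ack & send)) = {2}, add states in Sat(~ack) with some successor in Z. Already a fixed point.
Sat(E[~ack U AX (~ack & send)]) = {2}

{2}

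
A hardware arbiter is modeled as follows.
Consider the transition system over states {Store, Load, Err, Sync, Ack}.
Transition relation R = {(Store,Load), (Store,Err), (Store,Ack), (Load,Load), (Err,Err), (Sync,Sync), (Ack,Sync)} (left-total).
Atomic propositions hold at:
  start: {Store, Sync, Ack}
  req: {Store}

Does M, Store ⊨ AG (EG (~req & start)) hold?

No

Sat(~req) = {Load, Err, Sync, Ack}
Sat(~req & start) = {Sync, Ack}
EG (~req & start): greatest fixpoint, start Z0 = {Sync, Ack}, keep only states in Sat with some successor in Z. Already a fixed point.
Sat(EG (~req & start)) = {Sync, Ack}
AG (EG (~req & start)): greatest fixpoint, start Z0 = {Sync, Ack}, keep only states in Sat with every successor in Z. Already a fixed point.
Sat(AG (EG (~req & start))) = {Sync, Ack}
Store ∉ Sat(AG (EG (~req & start))) = {Sync, Ack}, so the formula does not hold at Store.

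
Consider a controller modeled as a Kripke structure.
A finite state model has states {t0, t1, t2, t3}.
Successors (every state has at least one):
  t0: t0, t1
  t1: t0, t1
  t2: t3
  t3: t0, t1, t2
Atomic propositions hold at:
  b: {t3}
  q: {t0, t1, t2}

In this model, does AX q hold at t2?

No

Sat(AX q) = {s : every successor in {t0, t1, t2}} = {t0, t1, t3}
t2 ∉ Sat(AX q) = {t0, t1, t3}, so the formula does not hold at t2.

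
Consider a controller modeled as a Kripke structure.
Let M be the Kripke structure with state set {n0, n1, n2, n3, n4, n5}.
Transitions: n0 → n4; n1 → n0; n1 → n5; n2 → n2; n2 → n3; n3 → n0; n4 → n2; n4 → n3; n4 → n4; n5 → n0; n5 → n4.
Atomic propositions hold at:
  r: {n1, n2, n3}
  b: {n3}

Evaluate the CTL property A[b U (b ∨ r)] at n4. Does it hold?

No

Sat(b ∨ r) = {n1, n2, n3}
A[b U (b ∨ r)]: least fixpoint, start Z0 = Sat((b ∨ r)) = {n1, n2, n3}, add states in Sat(b) with every successor in Z. Already a fixed point.
Sat(A[b U (b ∨ r)]) = {n1, n2, n3}
n4 ∉ Sat(A[b U (b ∨ r)]) = {n1, n2, n3}, so the formula does not hold at n4.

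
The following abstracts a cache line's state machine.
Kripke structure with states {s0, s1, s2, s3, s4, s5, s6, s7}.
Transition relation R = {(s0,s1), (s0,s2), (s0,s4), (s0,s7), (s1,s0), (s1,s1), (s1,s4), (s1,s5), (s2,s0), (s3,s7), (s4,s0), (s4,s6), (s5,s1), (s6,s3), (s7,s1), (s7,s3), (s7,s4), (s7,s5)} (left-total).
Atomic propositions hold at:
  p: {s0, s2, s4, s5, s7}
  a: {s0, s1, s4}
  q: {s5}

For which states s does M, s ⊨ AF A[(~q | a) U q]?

{s5}

Sat(~q) = {s0, s1, s2, s3, s4, s6, s7}
Sat(~q | a) = {s0, s1, s2, s3, s4, s6, s7}
A[(~q | a) U q]: least fixpoint, start Z0 = Sat(q) = {s5}, add states in Sat(~q | a) with every successor in Z. Already a fixed point.
Sat(A[(~q | a) U q]) = {s5}
AF A[(~q | a) U q]: least fixpoint, start Z0 = {s5}, add states with every successor in Z. Already a fixed point.
Sat(AF A[(~q | a) U q]) = {s5}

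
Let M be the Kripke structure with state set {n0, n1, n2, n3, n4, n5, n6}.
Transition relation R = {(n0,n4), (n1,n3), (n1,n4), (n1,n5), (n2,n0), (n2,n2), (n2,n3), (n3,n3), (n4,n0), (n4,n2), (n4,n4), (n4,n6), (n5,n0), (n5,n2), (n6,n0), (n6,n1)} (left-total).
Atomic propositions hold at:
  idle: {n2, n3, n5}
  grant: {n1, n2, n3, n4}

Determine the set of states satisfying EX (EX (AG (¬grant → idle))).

{n1, n2, n3, n4, n5, n6}

Sat(¬grant) = {n0, n5, n6}
Sat(¬grant → idle) = {n1, n2, n3, n4, n5}
AG (¬grant → idle): greatest fixpoint, start Z0 = {n1, n2, n3, n4, n5}, keep only states in Sat with every successor in Z. Z1 = {n1, n3}; Z2 = {n3}; fixed.
Sat(AG (¬grant → idle)) = {n3}
Sat(EX (AG (¬grant → idle))) = {s : some successor in {n3}} = {n1, n2, n3}
Sat(EX (EX (AG (¬grant → idle)))) = {s : some successor in {n1, n2, n3}} = {n1, n2, n3, n4, n5, n6}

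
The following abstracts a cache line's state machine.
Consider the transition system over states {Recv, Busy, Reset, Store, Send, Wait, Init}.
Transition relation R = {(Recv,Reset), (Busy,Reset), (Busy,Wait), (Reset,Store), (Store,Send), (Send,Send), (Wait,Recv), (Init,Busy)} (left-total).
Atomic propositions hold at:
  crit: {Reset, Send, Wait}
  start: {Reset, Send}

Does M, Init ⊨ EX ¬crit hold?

Sat(¬crit) = {Recv, Busy, Store, Init}
Sat(EX ¬crit) = {s : some successor in {Recv, Busy, Store, Init}} = {Reset, Wait, Init}
Init ∈ Sat(EX ¬crit) = {Reset, Wait, Init}, so the formula holds at Init.

Yes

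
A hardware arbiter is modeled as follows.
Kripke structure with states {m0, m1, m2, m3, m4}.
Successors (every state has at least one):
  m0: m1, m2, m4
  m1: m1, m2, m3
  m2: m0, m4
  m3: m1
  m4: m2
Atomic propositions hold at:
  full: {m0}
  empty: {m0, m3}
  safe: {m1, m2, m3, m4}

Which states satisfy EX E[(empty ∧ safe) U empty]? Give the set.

{m1, m2}

Sat(empty ∧ safe) = {m3}
E[(empty ∧ safe) U empty]: least fixpoint, start Z0 = Sat(empty) = {m0, m3}, add states in Sat(empty ∧ safe) with some successor in Z. Already a fixed point.
Sat(E[(empty ∧ safe) U empty]) = {m0, m3}
Sat(EX E[(empty ∧ safe) U empty]) = {s : some successor in {m0, m3}} = {m1, m2}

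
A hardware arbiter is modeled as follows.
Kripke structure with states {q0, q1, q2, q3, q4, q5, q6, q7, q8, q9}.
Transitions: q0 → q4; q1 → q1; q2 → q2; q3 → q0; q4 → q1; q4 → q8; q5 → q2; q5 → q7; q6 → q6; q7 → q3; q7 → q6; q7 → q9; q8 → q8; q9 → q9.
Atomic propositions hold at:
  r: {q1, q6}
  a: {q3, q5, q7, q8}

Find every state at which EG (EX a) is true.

{q4, q8}

Sat(EX a) = {s : some successor in {q3, q5, q7, q8}} = {q4, q5, q7, q8}
EG (EX a): greatest fixpoint, start Z0 = {q4, q5, q7, q8}, keep only states in Sat with some successor in Z. Z1 = {q4, q5, q8}; Z2 = {q4, q8}; fixed.
Sat(EG (EX a)) = {q4, q8}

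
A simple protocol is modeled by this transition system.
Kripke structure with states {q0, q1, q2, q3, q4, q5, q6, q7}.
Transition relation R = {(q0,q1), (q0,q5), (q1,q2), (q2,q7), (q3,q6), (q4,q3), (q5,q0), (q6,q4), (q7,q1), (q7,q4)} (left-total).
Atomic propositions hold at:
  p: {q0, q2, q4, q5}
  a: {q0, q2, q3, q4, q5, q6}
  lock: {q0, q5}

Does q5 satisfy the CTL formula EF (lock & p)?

Yes

Sat(lock & p) = {q0, q5}
EF (lock & p): least fixpoint, start Z0 = {q0, q5}, add states with some successor in Z. Already a fixed point.
Sat(EF (lock & p)) = {q0, q5}
q5 ∈ Sat(EF (lock & p)) = {q0, q5}, so the formula holds at q5.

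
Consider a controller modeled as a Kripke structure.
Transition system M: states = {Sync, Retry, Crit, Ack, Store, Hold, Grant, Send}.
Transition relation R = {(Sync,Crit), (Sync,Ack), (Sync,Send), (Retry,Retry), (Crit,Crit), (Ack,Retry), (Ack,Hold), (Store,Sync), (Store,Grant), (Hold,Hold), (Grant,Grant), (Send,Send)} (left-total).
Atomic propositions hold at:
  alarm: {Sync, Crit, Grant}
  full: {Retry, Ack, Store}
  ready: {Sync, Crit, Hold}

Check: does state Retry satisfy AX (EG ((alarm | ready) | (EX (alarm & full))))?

No

Sat(alarm | ready) = {Sync, Crit, Hold, Grant}
Sat(alarm & full) = ∅
Sat(EX (alarm & full)) = {s : some successor in ∅} = ∅
Sat((alarm | ready) | (EX (alarm & full))) = {Sync, Crit, Hold, Grant}
EG ((alarm | ready) | (EX (alarm & full))): greatest fixpoint, start Z0 = {Sync, Crit, Hold, Grant}, keep only states in Sat with some successor in Z. Already a fixed point.
Sat(EG ((alarm | ready) | (EX (alarm & full)))) = {Sync, Crit, Hold, Grant}
Sat(AX (EG ((alarm | ready) | (EX (alarm & full))))) = {s : every successor in {Sync, Crit, Hold, Grant}} = {Crit, Store, Hold, Grant}
Retry ∉ Sat(AX (EG ((alarm | ready) | (EX (alarm & full))))) = {Crit, Store, Hold, Grant}, so the formula does not hold at Retry.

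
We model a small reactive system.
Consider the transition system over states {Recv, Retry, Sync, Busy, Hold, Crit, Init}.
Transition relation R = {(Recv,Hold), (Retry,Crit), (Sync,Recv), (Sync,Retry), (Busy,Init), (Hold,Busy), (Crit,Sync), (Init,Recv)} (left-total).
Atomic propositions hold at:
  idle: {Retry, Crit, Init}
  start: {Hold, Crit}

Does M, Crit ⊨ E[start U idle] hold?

Yes

E[start U idle]: least fixpoint, start Z0 = Sat(idle) = {Retry, Crit, Init}, add states in Sat(start) with some successor in Z. Already a fixed point.
Sat(E[start U idle]) = {Retry, Crit, Init}
Crit ∈ Sat(E[start U idle]) = {Retry, Crit, Init}, so the formula holds at Crit.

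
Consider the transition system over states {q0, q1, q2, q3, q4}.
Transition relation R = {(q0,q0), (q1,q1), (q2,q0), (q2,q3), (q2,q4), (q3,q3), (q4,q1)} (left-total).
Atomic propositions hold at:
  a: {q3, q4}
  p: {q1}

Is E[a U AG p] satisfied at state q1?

Yes

AG p: greatest fixpoint, start Z0 = {q1}, keep only states in Sat with every successor in Z. Already a fixed point.
Sat(AG p) = {q1}
E[a U AG p]: least fixpoint, start Z0 = Sat(AG p) = {q1}, add states in Sat(a) with some successor in Z. Z1 = {q1, q4}; fixed.
Sat(E[a U AG p]) = {q1, q4}
q1 ∈ Sat(E[a U AG p]) = {q1, q4}, so the formula holds at q1.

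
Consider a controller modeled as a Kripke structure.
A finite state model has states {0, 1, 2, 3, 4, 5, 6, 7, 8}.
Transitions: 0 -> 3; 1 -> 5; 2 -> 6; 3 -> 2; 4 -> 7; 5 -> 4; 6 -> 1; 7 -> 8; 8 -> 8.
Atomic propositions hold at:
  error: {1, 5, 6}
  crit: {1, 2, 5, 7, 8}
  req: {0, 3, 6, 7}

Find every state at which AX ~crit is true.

Sat(~crit) = {0, 3, 4, 6}
Sat(AX ~crit) = {s : every successor in {0, 3, 4, 6}} = {0, 2, 5}

{0, 2, 5}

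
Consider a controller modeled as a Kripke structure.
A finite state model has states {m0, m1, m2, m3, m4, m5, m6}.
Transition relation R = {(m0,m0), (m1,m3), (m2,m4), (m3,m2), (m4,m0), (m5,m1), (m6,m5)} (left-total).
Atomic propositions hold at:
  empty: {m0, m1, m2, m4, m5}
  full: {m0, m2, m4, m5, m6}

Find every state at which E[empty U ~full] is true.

{m1, m3, m5}

Sat(~full) = {m1, m3}
E[empty U ~full]: least fixpoint, start Z0 = Sat(~full) = {m1, m3}, add states in Sat(empty) with some successor in Z. Z1 = {m1, m3, m5}; fixed.
Sat(E[empty U ~full]) = {m1, m3, m5}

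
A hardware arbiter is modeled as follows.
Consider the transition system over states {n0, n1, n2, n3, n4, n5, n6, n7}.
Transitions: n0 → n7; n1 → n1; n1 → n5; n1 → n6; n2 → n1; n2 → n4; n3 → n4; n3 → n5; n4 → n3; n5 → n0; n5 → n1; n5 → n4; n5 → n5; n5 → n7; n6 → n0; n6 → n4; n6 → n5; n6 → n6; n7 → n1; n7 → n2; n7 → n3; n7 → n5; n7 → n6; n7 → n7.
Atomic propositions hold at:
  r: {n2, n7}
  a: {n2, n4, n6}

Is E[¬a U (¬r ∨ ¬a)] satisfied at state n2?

Sat(¬a) = {n0, n1, n3, n5, n7}
Sat(¬r) = {n0, n1, n3, n4, n5, n6}
Sat(¬r ∨ ¬a) = {n0, n1, n3, n4, n5, n6, n7}
E[¬a U (¬r ∨ ¬a)]: least fixpoint, start Z0 = Sat((¬r ∨ ¬a)) = {n0, n1, n3, n4, n5, n6, n7}, add states in Sat(¬a) with some successor in Z. Already a fixed point.
Sat(E[¬a U (¬r ∨ ¬a)]) = {n0, n1, n3, n4, n5, n6, n7}
n2 ∉ Sat(E[¬a U (¬r ∨ ¬a)]) = {n0, n1, n3, n4, n5, n6, n7}, so the formula does not hold at n2.

No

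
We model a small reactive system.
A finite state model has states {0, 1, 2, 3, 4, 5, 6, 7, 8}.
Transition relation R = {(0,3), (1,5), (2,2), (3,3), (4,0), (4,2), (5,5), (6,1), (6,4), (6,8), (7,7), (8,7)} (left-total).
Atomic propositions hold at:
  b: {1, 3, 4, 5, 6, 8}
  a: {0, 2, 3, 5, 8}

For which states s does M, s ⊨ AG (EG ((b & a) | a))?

{0, 2, 3, 5}

Sat(b & a) = {3, 5, 8}
Sat((b & a) | a) = {0, 2, 3, 5, 8}
EG ((b & a) | a): greatest fixpoint, start Z0 = {0, 2, 3, 5, 8}, keep only states in Sat with some successor in Z. Z1 = {0, 2, 3, 5}; fixed.
Sat(EG ((b & a) | a)) = {0, 2, 3, 5}
AG (EG ((b & a) | a)): greatest fixpoint, start Z0 = {0, 2, 3, 5}, keep only states in Sat with every successor in Z. Already a fixed point.
Sat(AG (EG ((b & a) | a))) = {0, 2, 3, 5}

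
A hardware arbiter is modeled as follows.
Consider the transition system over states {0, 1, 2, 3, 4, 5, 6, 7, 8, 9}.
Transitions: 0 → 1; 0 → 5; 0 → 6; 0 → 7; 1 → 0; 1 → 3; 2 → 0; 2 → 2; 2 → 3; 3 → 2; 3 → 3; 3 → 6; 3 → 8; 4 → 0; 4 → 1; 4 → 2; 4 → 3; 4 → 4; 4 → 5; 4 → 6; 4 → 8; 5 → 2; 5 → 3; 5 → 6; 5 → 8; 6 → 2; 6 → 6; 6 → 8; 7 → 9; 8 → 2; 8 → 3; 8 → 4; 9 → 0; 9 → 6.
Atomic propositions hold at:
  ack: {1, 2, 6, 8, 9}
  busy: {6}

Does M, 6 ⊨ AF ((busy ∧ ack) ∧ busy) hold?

Sat(busy ∧ ack) = {6}
Sat((busy ∧ ack) ∧ busy) = {6}
AF ((busy ∧ ack) ∧ busy): least fixpoint, start Z0 = {6}, add states with every successor in Z. Already a fixed point.
Sat(AF ((busy ∧ ack) ∧ busy)) = {6}
6 ∈ Sat(AF ((busy ∧ ack) ∧ busy)) = {6}, so the formula holds at 6.

Yes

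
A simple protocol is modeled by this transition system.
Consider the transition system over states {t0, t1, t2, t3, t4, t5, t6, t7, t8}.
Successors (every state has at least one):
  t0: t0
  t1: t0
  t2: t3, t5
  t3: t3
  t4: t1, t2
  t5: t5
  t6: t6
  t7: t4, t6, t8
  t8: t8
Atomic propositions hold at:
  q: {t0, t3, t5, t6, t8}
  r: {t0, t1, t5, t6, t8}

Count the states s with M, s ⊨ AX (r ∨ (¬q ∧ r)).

5

Sat(¬q) = {t1, t2, t4, t7}
Sat(¬q ∧ r) = {t1}
Sat(r ∨ (¬q ∧ r)) = {t0, t1, t5, t6, t8}
Sat(AX (r ∨ (¬q ∧ r))) = {s : every successor in {t0, t1, t5, t6, t8}} = {t0, t1, t5, t6, t8}
|Sat(AX (r ∨ (¬q ∧ r)))| = |{t0, t1, t5, t6, t8}| = 5.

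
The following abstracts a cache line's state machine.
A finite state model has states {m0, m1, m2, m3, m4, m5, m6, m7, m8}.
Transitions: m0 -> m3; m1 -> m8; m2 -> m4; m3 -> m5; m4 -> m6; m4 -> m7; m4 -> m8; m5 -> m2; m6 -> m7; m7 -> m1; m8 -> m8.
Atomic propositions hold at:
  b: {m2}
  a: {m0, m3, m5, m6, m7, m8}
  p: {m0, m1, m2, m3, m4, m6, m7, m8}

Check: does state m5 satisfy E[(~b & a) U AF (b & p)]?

Yes

Sat(~b) = {m0, m1, m3, m4, m5, m6, m7, m8}
Sat(~b & a) = {m0, m3, m5, m6, m7, m8}
Sat(b & p) = {m2}
AF (b & p): least fixpoint, start Z0 = {m2}, add states with every successor in Z. Z1 = {m2, m5}; Z2 = {m2, m3, m5}; Z3 = {m0, m2, m3, m5}; fixed.
Sat(AF (b & p)) = {m0, m2, m3, m5}
E[(~b & a) U AF (b & p)]: least fixpoint, start Z0 = Sat(AF (b & p)) = {m0, m2, m3, m5}, add states in Sat(~b & a) with some successor in Z. Already a fixed point.
Sat(E[(~b & a) U AF (b & p)]) = {m0, m2, m3, m5}
m5 ∈ Sat(E[(~b & a) U AF (b & p)]) = {m0, m2, m3, m5}, so the formula holds at m5.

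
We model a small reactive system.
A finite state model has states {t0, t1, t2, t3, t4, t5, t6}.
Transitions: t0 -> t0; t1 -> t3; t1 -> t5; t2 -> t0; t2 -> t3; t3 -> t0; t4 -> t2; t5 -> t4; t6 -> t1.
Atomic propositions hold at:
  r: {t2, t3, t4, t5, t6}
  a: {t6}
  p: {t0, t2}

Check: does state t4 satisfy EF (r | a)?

Yes

Sat(r | a) = {t2, t3, t4, t5, t6}
EF (r | a): least fixpoint, start Z0 = {t2, t3, t4, t5, t6}, add states with some successor in Z. Z1 = {t1, t2, t3, t4, t5, t6}; fixed.
Sat(EF (r | a)) = {t1, t2, t3, t4, t5, t6}
t4 ∈ Sat(EF (r | a)) = {t1, t2, t3, t4, t5, t6}, so the formula holds at t4.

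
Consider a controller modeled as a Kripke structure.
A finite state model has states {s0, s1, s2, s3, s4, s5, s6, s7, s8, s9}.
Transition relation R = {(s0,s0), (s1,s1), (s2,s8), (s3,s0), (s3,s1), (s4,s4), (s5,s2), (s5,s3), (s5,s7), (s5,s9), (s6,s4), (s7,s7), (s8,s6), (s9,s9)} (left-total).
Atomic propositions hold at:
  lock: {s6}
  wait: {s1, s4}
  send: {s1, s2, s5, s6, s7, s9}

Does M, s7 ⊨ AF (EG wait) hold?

EG wait: greatest fixpoint, start Z0 = {s1, s4}, keep only states in Sat with some successor in Z. Already a fixed point.
Sat(EG wait) = {s1, s4}
AF (EG wait): least fixpoint, start Z0 = {s1, s4}, add states with every successor in Z. Z1 = {s1, s4, s6}; Z2 = {s1, s4, s6, s8}; Z3 = {s1, s2, s4, s6, s8}; fixed.
Sat(AF (EG wait)) = {s1, s2, s4, s6, s8}
s7 ∉ Sat(AF (EG wait)) = {s1, s2, s4, s6, s8}, so the formula does not hold at s7.

No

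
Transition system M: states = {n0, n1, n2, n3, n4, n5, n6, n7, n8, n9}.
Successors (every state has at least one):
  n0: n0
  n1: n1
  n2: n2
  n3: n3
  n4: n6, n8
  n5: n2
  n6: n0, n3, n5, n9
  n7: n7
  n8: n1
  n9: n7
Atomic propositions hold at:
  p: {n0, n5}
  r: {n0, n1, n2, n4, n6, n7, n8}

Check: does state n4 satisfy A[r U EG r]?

Yes

EG r: greatest fixpoint, start Z0 = {n0, n1, n2, n4, n6, n7, n8}, keep only states in Sat with some successor in Z. Already a fixed point.
Sat(EG r) = {n0, n1, n2, n4, n6, n7, n8}
A[r U EG r]: least fixpoint, start Z0 = Sat(EG r) = {n0, n1, n2, n4, n6, n7, n8}, add states in Sat(r) with every successor in Z. Already a fixed point.
Sat(A[r U EG r]) = {n0, n1, n2, n4, n6, n7, n8}
n4 ∈ Sat(A[r U EG r]) = {n0, n1, n2, n4, n6, n7, n8}, so the formula holds at n4.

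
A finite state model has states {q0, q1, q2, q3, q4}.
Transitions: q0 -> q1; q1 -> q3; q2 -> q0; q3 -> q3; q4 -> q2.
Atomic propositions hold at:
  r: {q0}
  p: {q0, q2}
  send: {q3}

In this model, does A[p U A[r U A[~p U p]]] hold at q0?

Yes

Sat(~p) = {q1, q3, q4}
A[~p U p]: least fixpoint, start Z0 = Sat(p) = {q0, q2}, add states in Sat(~p) with every successor in Z. Z1 = {q0, q2, q4}; fixed.
Sat(A[~p U p]) = {q0, q2, q4}
A[r U A[~p U p]]: least fixpoint, start Z0 = Sat(A[~p U p]) = {q0, q2, q4}, add states in Sat(r) with every successor in Z. Already a fixed point.
Sat(A[r U A[~p U p]]) = {q0, q2, q4}
A[p U A[r U A[~p U p]]]: least fixpoint, start Z0 = Sat(A[r U A[~p U p]]) = {q0, q2, q4}, add states in Sat(p) with every successor in Z. Already a fixed point.
Sat(A[p U A[r U A[~p U p]]]) = {q0, q2, q4}
q0 ∈ Sat(A[p U A[r U A[~p U p]]]) = {q0, q2, q4}, so the formula holds at q0.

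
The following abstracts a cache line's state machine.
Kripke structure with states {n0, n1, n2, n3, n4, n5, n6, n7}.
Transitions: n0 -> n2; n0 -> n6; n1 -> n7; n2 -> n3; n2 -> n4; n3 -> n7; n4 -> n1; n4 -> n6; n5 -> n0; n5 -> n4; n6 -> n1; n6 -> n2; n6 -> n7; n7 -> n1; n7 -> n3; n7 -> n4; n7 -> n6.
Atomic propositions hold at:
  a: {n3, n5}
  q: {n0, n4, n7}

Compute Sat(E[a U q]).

{n0, n3, n4, n5, n7}

E[a U q]: least fixpoint, start Z0 = Sat(q) = {n0, n4, n7}, add states in Sat(a) with some successor in Z. Z1 = {n0, n3, n4, n5, n7}; fixed.
Sat(E[a U q]) = {n0, n3, n4, n5, n7}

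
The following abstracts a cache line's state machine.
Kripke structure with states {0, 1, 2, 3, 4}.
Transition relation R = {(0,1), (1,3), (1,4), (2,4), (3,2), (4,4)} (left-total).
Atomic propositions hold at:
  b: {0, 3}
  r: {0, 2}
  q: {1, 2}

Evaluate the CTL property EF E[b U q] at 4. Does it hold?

E[b U q]: least fixpoint, start Z0 = Sat(q) = {1, 2}, add states in Sat(b) with some successor in Z. Z1 = {0, 1, 2, 3}; fixed.
Sat(E[b U q]) = {0, 1, 2, 3}
EF E[b U q]: least fixpoint, start Z0 = {0, 1, 2, 3}, add states with some successor in Z. Already a fixed point.
Sat(EF E[b U q]) = {0, 1, 2, 3}
4 ∉ Sat(EF E[b U q]) = {0, 1, 2, 3}, so the formula does not hold at 4.

No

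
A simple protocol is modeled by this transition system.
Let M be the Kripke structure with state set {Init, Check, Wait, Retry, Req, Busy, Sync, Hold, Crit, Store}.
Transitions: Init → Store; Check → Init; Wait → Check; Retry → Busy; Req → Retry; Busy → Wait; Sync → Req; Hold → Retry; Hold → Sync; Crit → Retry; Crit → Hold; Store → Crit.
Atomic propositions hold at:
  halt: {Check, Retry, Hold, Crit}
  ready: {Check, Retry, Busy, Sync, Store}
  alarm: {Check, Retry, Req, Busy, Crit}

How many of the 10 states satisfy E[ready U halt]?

E[ready U halt]: least fixpoint, start Z0 = Sat(halt) = {Check, Retry, Hold, Crit}, add states in Sat(ready) with some successor in Z. Z1 = {Check, Retry, Hold, Crit, Store}; fixed.
Sat(E[ready U halt]) = {Check, Retry, Hold, Crit, Store}
|Sat(E[ready U halt])| = |{Check, Retry, Hold, Crit, Store}| = 5.

5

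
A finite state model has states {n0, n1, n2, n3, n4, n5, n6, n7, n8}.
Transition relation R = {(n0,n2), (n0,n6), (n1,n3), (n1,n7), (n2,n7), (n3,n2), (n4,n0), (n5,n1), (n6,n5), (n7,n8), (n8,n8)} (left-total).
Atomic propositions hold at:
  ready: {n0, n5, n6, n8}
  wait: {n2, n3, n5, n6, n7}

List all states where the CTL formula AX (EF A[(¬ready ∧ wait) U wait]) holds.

Sat(¬ready) = {n1, n2, n3, n4, n7}
Sat(¬ready ∧ wait) = {n2, n3, n7}
A[(¬ready ∧ wait) U wait]: least fixpoint, start Z0 = Sat(wait) = {n2, n3, n5, n6, n7}, add states in Sat(¬ready ∧ wait) with every successor in Z. Already a fixed point.
Sat(A[(¬ready ∧ wait) U wait]) = {n2, n3, n5, n6, n7}
EF A[(¬ready ∧ wait) U wait]: least fixpoint, start Z0 = {n2, n3, n5, n6, n7}, add states with some successor in Z. Z1 = {n0, n1, n2, n3, n5, n6, n7}; Z2 = {n0, n1, n2, n3, n4, n5, n6, n7}; fixed.
Sat(EF A[(¬ready ∧ wait) U wait]) = {n0, n1, n2, n3, n4, n5, n6, n7}
Sat(AX (EF A[(¬ready ∧ wait) U wait])) = {s : every successor in {n0, n1, n2, n3, n4, n5, n6, n7}} = {n0, n1, n2, n3, n4, n5, n6}

{n0, n1, n2, n3, n4, n5, n6}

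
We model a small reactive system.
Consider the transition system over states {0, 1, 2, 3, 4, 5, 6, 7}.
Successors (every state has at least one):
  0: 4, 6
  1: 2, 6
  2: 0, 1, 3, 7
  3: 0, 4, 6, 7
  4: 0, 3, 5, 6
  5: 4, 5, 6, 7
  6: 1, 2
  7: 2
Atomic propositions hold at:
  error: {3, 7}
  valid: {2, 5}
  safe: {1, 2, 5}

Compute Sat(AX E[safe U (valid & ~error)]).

Sat(~error) = {0, 1, 2, 4, 5, 6}
Sat(valid & ~error) = {2, 5}
E[safe U (valid & ~error)]: least fixpoint, start Z0 = Sat((valid & ~error)) = {2, 5}, add states in Sat(safe) with some successor in Z. Z1 = {1, 2, 5}; fixed.
Sat(E[safe U (valid & ~error)]) = {1, 2, 5}
Sat(AX E[safe U (valid & ~error)]) = {s : every successor in {1, 2, 5}} = {6, 7}

{6, 7}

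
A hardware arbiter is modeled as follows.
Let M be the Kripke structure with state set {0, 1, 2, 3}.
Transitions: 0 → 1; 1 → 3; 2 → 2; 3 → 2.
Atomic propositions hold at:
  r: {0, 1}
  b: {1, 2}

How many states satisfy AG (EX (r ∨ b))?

Sat(r ∨ b) = {0, 1, 2}
Sat(EX (r ∨ b)) = {s : some successor in {0, 1, 2}} = {0, 2, 3}
AG (EX (r ∨ b)): greatest fixpoint, start Z0 = {0, 2, 3}, keep only states in Sat with every successor in Z. Z1 = {2, 3}; fixed.
Sat(AG (EX (r ∨ b))) = {2, 3}
|Sat(AG (EX (r ∨ b)))| = |{2, 3}| = 2.

2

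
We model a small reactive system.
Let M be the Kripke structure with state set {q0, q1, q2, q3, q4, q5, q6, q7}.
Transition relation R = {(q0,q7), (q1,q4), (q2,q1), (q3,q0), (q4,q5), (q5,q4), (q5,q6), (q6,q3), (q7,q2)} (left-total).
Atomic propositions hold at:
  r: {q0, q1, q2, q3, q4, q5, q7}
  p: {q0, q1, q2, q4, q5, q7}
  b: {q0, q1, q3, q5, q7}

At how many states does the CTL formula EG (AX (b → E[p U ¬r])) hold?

Sat(¬r) = {q6}
E[p U ¬r]: least fixpoint, start Z0 = Sat(¬r) = {q6}, add states in Sat(p) with some successor in Z. Z1 = {q5, q6}; Z2 = {q4, q5, q6}; Z3 = {q1, q4, q5, q6}; Z4 = {q1, q2, q4, q5, q6}; Z5 = {q1, q2, q4, q5, q6, q7}; Z6 = {q0, q1, q2, q4, q5, q6, q7}; fixed.
Sat(E[p U ¬r]) = {q0, q1, q2, q4, q5, q6, q7}
Sat(b → E[p U ¬r]) = {q0, q1, q2, q4, q5, q6, q7}
Sat(AX (b → E[p U ¬r])) = {s : every successor in {q0, q1, q2, q4, q5, q6, q7}} = {q0, q1, q2, q3, q4, q5, q7}
EG (AX (b → E[p U ¬r])): greatest fixpoint, start Z0 = {q0, q1, q2, q3, q4, q5, q7}, keep only states in Sat with some successor in Z. Already a fixed point.
Sat(EG (AX (b → E[p U ¬r]))) = {q0, q1, q2, q3, q4, q5, q7}
|Sat(EG (AX (b → E[p U ¬r])))| = |{q0, q1, q2, q3, q4, q5, q7}| = 7.

7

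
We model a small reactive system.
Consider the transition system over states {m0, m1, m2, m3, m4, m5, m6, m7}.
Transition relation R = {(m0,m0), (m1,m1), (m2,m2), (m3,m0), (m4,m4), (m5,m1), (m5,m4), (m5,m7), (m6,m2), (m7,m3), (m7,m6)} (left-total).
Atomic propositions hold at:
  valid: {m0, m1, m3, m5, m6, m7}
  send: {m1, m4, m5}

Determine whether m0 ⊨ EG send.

EG send: greatest fixpoint, start Z0 = {m1, m4, m5}, keep only states in Sat with some successor in Z. Already a fixed point.
Sat(EG send) = {m1, m4, m5}
m0 ∉ Sat(EG send) = {m1, m4, m5}, so the formula does not hold at m0.

No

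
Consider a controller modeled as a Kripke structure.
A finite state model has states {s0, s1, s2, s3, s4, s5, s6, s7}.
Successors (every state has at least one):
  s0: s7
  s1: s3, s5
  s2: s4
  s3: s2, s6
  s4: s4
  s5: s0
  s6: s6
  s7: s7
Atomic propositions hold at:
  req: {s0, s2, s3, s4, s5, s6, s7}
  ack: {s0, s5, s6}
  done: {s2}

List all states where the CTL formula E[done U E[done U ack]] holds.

E[done U ack]: least fixpoint, start Z0 = Sat(ack) = {s0, s5, s6}, add states in Sat(done) with some successor in Z. Already a fixed point.
Sat(E[done U ack]) = {s0, s5, s6}
E[done U E[done U ack]]: least fixpoint, start Z0 = Sat(E[done U ack]) = {s0, s5, s6}, add states in Sat(done) with some successor in Z. Already a fixed point.
Sat(E[done U E[done U ack]]) = {s0, s5, s6}

{s0, s5, s6}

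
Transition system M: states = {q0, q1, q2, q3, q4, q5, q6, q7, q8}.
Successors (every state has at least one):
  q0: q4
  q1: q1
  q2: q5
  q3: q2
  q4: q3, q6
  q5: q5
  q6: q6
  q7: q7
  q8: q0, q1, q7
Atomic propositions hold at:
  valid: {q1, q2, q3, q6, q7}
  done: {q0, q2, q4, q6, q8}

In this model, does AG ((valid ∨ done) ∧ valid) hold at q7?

Yes

Sat(valid ∨ done) = {q0, q1, q2, q3, q4, q6, q7, q8}
Sat((valid ∨ done) ∧ valid) = {q1, q2, q3, q6, q7}
AG ((valid ∨ done) ∧ valid): greatest fixpoint, start Z0 = {q1, q2, q3, q6, q7}, keep only states in Sat with every successor in Z. Z1 = {q1, q3, q6, q7}; Z2 = {q1, q6, q7}; fixed.
Sat(AG ((valid ∨ done) ∧ valid)) = {q1, q6, q7}
q7 ∈ Sat(AG ((valid ∨ done) ∧ valid)) = {q1, q6, q7}, so the formula holds at q7.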